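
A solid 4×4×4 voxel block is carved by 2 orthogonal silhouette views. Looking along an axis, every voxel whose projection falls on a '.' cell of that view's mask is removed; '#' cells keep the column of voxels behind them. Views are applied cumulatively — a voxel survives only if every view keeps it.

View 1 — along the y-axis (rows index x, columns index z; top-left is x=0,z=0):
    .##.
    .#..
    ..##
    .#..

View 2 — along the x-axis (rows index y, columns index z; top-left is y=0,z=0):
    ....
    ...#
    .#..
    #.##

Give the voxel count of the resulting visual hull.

initial block: 4^3 = 64
carve view 1 (along y, XZ-mask fill 6/16): 24 voxels remain
carve view 2 (along x, YZ-mask fill 5/16): 7 voxels remain

|visual hull| = 7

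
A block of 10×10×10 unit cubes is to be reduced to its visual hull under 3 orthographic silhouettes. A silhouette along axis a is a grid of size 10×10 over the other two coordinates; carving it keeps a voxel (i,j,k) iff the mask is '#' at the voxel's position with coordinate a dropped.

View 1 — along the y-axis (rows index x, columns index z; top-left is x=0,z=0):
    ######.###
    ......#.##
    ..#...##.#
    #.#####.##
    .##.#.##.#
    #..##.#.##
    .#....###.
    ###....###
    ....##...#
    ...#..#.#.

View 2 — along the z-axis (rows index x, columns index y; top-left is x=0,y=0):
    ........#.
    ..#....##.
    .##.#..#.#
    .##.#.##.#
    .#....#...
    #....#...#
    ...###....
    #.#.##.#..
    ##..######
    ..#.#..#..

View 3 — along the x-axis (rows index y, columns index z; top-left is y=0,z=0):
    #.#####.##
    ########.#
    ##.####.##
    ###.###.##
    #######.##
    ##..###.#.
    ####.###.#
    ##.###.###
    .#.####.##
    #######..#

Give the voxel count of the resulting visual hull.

|visual hull| = 155

before carving: 1000 voxels (10×10×10)
[1] y-view keeps 52 columns → grid now 520
[2] z-view keeps 39 columns → grid now 191
[3] x-view keeps 79 columns → grid now 155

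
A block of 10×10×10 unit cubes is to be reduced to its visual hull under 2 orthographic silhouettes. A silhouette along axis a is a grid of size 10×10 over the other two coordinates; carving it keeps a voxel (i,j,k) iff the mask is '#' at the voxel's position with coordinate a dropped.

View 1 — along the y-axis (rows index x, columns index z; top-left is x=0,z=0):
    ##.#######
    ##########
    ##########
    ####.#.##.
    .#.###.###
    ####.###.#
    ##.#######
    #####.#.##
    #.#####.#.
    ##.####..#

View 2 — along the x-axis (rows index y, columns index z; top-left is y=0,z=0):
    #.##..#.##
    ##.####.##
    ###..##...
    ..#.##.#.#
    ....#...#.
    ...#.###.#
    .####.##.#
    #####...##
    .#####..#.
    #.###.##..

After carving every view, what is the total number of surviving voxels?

full grid |V| = 1000
V1 y: intersect with XZ mask (82 set) -- 820 left
V2 x: intersect with YZ mask (57 set) -- 467 left

remaining voxels: 467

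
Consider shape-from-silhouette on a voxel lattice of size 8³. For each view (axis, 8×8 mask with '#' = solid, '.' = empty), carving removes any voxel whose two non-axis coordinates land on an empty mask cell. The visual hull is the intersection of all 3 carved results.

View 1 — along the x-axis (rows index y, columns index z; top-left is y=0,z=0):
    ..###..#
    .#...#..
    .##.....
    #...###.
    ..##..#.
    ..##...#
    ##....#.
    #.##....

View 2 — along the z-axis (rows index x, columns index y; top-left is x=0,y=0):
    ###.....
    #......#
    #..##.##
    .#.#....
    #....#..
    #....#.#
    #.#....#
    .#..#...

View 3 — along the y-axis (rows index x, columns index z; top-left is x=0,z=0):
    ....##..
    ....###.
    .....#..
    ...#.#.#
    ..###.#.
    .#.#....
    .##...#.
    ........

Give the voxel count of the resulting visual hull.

voxel count = 18

start: 8×8×8 = 512 voxels
V1 x: intersect with YZ mask (24 set) -- 192 left
V2 z: intersect with XY mask (22 set) -- 69 left
V3 y: intersect with XZ mask (18 set) -- 18 left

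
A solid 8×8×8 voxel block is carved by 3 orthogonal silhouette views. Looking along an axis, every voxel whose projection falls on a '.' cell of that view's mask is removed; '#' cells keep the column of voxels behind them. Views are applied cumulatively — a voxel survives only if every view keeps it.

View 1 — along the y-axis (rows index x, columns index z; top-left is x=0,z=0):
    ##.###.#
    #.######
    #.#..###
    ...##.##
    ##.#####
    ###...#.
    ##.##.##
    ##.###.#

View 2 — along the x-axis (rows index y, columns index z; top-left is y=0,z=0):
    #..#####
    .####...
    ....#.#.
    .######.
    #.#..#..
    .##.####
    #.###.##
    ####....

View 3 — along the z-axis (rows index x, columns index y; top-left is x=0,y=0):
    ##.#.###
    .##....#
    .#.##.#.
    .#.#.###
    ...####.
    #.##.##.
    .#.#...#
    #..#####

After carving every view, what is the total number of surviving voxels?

116 voxels

before carving: 512 voxels (8×8×8)
step 1: project along y, AND mask (45/64) → |grid| = 360
step 2: project along x, AND mask (37/64) → |grid| = 203
step 3: project along z, AND mask (36/64) → |grid| = 116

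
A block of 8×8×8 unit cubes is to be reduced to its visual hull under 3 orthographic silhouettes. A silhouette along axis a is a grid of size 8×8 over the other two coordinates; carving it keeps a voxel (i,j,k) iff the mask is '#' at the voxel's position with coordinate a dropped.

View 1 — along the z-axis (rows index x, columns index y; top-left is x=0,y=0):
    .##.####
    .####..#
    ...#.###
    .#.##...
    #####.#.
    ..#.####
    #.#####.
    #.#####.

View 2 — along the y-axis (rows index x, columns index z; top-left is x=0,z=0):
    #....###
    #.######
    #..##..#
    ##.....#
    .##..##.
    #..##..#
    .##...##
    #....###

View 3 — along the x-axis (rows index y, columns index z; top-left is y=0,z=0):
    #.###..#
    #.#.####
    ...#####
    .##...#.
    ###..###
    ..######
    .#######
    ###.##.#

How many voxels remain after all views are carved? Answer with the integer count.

full grid |V| = 512
  1. axis=2 (XY plane), |mask|=41  ⇒  voxels=328
  2. axis=1 (XZ plane), |mask|=34  ⇒  voxels=176
  3. axis=0 (YZ plane), |mask|=44  ⇒  voxels=123

|visual hull| = 123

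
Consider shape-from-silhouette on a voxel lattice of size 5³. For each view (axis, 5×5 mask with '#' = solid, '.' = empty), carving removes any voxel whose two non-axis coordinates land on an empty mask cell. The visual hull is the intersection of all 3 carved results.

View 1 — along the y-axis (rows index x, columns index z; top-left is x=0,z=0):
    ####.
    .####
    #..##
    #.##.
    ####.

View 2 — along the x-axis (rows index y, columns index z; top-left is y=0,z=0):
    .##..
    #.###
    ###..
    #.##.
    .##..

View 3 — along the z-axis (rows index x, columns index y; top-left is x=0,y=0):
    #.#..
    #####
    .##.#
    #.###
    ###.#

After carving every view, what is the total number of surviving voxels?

before carving: 125 voxels (5×5×5)
carve view 1 (along y, XZ-mask fill 18/25): 90 voxels remain
carve view 2 (along x, YZ-mask fill 14/25): 53 voxels remain
carve view 3 (along z, XY-mask fill 18/25): 37 voxels remain

|visual hull| = 37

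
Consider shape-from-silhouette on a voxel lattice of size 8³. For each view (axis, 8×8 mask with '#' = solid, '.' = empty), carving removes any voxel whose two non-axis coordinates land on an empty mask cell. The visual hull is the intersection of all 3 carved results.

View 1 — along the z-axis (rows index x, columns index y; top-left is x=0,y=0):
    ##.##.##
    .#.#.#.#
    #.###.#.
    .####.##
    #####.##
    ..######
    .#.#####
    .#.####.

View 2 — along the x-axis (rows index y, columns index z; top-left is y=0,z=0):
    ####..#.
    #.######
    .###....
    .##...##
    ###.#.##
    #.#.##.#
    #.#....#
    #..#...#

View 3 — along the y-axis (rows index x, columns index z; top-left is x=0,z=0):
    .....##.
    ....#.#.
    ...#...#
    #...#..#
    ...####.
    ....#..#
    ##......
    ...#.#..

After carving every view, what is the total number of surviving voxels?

initial block: 8^3 = 512
[1] z-view keeps 45 columns → grid now 360
[2] x-view keeps 36 columns → grid now 202
[3] y-view keeps 19 columns → grid now 53

remaining voxels: 53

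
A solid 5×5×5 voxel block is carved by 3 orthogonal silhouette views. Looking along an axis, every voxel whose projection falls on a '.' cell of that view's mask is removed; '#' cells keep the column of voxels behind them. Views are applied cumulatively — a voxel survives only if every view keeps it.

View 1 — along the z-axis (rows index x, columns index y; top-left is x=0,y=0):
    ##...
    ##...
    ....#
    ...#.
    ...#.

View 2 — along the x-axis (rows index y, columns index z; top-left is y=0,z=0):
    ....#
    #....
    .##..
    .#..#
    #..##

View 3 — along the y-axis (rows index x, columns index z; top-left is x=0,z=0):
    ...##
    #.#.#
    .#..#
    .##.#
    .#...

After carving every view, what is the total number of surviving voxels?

full grid |V| = 125
after view 1 [z-axis, 7 of 25 cells solid] → remaining = 35
after view 2 [x-axis, 9 of 25 cells solid] → remaining = 11
after view 3 [y-axis, 11 of 25 cells solid] → remaining = 7

|visual hull| = 7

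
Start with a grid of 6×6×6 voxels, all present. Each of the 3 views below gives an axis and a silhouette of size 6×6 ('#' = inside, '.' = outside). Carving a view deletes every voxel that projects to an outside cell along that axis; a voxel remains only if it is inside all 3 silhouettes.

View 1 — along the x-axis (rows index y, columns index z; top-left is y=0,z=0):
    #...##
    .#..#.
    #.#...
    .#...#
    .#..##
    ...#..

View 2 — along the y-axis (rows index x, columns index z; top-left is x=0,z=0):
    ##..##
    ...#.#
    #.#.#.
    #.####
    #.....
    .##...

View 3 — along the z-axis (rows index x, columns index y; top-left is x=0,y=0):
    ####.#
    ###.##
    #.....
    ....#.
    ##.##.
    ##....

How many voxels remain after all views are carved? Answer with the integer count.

17 voxels

before carving: 216 voxels (6×6×6)
[1] x-view keeps 13 columns → grid now 78
[2] y-view keeps 17 columns → grid now 37
[3] z-view keeps 18 columns → grid now 17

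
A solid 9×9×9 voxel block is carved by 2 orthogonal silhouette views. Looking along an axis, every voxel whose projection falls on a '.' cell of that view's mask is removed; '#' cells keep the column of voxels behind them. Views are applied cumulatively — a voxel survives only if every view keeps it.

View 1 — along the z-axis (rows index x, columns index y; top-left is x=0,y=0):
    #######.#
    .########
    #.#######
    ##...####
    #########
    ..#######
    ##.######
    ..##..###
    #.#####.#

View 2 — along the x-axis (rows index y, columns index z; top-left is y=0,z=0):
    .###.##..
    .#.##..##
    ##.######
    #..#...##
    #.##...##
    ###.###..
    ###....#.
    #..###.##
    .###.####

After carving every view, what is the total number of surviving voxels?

full grid |V| = 729
after view 1 [z-axis, 66 of 81 cells solid] → remaining = 594
after view 2 [x-axis, 50 of 81 cells solid] → remaining = 367

voxel count = 367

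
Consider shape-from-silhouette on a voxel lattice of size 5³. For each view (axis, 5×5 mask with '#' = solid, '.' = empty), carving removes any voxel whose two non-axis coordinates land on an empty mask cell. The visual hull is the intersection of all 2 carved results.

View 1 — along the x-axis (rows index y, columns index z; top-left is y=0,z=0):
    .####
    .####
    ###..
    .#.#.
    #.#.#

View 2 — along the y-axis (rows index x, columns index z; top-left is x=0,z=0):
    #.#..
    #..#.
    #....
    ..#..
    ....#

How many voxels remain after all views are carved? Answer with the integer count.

full grid |V| = 125
[1] x-view keeps 16 columns → grid now 80
[2] y-view keeps 7 columns → grid now 20

|visual hull| = 20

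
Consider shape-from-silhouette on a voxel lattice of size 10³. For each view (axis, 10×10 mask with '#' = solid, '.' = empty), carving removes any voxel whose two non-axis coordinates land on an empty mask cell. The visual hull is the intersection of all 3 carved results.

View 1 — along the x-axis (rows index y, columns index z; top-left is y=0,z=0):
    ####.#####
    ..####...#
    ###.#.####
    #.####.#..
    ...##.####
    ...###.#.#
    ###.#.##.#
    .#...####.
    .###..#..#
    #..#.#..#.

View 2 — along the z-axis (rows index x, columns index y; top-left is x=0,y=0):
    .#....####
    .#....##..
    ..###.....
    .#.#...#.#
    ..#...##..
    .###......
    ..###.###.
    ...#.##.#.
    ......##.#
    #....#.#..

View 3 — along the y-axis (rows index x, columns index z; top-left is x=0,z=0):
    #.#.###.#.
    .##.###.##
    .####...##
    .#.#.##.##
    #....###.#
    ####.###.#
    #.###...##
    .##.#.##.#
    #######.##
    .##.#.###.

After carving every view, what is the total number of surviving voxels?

initial block: 10^3 = 1000
after view 1 [x-axis, 60 of 100 cells solid] → remaining = 600
after view 2 [z-axis, 37 of 100 cells solid] → remaining = 217
after view 3 [y-axis, 65 of 100 cells solid] → remaining = 140

voxel count = 140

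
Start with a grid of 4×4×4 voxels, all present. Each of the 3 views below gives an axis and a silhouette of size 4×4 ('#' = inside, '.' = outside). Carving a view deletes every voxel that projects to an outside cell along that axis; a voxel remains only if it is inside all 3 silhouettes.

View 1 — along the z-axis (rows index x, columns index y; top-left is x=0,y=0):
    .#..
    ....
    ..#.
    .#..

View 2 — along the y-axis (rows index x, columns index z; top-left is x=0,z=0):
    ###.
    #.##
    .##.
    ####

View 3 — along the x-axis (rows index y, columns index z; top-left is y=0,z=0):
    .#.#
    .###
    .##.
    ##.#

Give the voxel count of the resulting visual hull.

before carving: 64 voxels (4×4×4)
carve view 1 (along z, XY-mask fill 3/16): 12 voxels remain
carve view 2 (along y, XZ-mask fill 12/16): 9 voxels remain
carve view 3 (along x, YZ-mask fill 10/16): 7 voxels remain

voxel count = 7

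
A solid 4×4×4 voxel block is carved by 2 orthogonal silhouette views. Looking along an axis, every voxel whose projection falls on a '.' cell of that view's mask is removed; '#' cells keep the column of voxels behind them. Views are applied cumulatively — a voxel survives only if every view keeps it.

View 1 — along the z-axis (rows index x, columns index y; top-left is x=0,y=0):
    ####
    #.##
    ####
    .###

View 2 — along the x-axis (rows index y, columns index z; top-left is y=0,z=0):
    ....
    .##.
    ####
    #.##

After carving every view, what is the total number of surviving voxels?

full grid |V| = 64
step 1: project along z, AND mask (14/16) → |grid| = 56
step 2: project along x, AND mask (9/16) → |grid| = 34

remaining voxels: 34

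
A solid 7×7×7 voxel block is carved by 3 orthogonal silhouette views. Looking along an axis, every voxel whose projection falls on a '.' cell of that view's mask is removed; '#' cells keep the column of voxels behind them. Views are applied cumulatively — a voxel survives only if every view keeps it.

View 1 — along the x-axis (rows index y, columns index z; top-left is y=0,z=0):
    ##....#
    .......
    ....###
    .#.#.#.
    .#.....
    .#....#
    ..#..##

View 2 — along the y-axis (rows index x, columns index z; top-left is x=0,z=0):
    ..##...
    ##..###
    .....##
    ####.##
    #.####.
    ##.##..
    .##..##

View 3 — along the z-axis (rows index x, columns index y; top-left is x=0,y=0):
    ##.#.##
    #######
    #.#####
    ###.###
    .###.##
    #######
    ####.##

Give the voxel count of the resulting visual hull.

voxel count = 57

initial block: 7^3 = 343
after view 1 [x-axis, 15 of 49 cells solid] → remaining = 105
after view 2 [y-axis, 28 of 49 cells solid] → remaining = 62
after view 3 [z-axis, 42 of 49 cells solid] → remaining = 57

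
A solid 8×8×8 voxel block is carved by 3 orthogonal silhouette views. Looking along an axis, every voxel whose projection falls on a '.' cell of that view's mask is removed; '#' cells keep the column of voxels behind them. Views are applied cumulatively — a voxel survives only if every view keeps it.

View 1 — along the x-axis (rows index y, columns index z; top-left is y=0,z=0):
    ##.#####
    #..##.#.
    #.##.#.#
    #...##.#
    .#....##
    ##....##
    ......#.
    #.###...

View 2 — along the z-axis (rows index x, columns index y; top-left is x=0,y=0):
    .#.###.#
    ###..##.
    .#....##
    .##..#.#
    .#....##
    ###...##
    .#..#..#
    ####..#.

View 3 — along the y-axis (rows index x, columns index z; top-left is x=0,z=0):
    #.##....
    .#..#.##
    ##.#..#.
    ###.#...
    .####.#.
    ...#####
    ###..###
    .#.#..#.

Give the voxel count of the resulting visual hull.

voxel count = 68

start: 8×8×8 = 512 voxels
after view 1 [x-axis, 32 of 64 cells solid] → remaining = 256
after view 2 [z-axis, 33 of 64 cells solid] → remaining = 128
after view 3 [y-axis, 34 of 64 cells solid] → remaining = 68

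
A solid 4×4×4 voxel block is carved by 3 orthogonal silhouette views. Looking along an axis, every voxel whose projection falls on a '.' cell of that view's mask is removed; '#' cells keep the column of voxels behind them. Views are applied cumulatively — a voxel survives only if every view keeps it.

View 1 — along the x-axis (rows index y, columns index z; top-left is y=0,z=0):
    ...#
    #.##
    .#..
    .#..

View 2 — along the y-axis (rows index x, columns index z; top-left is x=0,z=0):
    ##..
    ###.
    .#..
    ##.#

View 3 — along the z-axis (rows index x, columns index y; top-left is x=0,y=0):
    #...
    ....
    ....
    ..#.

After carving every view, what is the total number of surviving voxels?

start: 4×4×4 = 64 voxels
carve view 1 (along x, YZ-mask fill 6/16): 24 voxels remain
carve view 2 (along y, XZ-mask fill 9/16): 14 voxels remain
carve view 3 (along z, XY-mask fill 2/16): 1 voxels remain

remaining voxels: 1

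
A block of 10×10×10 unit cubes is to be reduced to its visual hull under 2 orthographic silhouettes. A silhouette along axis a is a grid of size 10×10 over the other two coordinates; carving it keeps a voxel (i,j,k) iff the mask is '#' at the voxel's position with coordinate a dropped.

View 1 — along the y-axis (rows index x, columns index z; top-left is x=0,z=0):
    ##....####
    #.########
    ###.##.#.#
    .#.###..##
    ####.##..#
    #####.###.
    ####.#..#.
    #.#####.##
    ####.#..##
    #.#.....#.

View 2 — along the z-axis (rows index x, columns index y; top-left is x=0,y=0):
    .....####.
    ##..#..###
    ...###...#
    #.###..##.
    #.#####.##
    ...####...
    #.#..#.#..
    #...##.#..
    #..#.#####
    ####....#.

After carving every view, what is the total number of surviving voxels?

remaining voxels: 350

initial block: 10^3 = 1000
after view 1 [y-axis, 67 of 100 cells solid] → remaining = 670
after view 2 [z-axis, 52 of 100 cells solid] → remaining = 350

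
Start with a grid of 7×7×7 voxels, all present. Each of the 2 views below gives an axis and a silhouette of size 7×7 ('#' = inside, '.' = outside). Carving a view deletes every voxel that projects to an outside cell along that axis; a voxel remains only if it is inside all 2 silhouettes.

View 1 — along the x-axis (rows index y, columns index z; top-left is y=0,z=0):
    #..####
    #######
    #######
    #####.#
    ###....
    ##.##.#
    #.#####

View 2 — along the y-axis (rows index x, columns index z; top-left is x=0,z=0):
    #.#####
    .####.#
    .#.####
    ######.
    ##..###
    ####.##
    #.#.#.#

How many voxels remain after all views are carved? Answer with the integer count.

start: 7×7×7 = 343 voxels
V1 x: intersect with YZ mask (39 set) -- 273 left
V2 y: intersect with XZ mask (37 set) -- 207 left

remaining voxels: 207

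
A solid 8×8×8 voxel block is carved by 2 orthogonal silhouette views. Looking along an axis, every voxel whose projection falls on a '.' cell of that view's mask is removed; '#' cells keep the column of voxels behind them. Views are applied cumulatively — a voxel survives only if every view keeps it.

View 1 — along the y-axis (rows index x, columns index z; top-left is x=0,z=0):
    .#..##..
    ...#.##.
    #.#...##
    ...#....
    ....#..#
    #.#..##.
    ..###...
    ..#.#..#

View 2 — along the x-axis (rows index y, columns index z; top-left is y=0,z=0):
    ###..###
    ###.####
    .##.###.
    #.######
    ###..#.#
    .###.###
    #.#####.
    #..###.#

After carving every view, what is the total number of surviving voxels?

initial block: 8^3 = 512
after view 1 [y-axis, 23 of 64 cells solid] → remaining = 184
after view 2 [x-axis, 47 of 64 cells solid] → remaining = 137

137 voxels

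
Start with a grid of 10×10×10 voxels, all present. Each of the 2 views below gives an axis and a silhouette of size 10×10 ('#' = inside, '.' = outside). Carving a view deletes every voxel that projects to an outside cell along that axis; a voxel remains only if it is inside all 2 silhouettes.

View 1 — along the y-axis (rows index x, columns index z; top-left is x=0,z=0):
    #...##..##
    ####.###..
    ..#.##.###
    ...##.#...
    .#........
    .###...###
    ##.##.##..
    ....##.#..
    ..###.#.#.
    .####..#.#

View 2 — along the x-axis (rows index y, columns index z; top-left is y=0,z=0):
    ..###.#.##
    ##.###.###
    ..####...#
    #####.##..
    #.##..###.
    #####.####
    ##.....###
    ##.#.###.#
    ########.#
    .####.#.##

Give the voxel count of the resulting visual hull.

|visual hull| = 336

initial block: 10^3 = 1000
V1 y: intersect with XZ mask (48 set) -- 480 left
V2 x: intersect with YZ mask (69 set) -- 336 left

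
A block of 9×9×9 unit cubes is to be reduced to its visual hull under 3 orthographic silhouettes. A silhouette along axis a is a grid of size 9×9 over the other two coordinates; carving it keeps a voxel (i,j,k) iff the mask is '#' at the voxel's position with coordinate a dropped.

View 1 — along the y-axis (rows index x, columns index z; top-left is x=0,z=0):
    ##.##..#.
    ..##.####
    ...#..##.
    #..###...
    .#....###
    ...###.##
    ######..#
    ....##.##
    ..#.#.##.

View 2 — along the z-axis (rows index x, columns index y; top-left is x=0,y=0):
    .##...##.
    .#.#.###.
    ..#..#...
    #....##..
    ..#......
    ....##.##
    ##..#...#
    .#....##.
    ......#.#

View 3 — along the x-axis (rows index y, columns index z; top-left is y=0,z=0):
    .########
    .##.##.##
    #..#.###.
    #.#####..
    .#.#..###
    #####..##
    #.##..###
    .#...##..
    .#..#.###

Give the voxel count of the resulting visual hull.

voxel count = 85

start: 9×9×9 = 729 voxels
carve view 1 (along y, XZ-mask fill 42/81): 378 voxels remain
carve view 2 (along z, XY-mask fill 28/81): 140 voxels remain
carve view 3 (along x, YZ-mask fill 51/81): 85 voxels remain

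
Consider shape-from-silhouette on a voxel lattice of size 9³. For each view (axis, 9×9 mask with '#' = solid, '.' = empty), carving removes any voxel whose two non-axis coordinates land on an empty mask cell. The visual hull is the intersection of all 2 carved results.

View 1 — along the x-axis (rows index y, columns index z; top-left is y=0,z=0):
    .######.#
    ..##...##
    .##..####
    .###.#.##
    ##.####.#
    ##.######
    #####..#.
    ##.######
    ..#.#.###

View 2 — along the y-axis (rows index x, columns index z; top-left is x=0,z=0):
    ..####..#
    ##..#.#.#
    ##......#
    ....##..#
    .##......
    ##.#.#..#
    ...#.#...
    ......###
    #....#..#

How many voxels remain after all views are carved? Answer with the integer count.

remaining voxels: 200

full grid |V| = 729
step 1: project along x, AND mask (57/81) → |grid| = 513
step 2: project along y, AND mask (31/81) → |grid| = 200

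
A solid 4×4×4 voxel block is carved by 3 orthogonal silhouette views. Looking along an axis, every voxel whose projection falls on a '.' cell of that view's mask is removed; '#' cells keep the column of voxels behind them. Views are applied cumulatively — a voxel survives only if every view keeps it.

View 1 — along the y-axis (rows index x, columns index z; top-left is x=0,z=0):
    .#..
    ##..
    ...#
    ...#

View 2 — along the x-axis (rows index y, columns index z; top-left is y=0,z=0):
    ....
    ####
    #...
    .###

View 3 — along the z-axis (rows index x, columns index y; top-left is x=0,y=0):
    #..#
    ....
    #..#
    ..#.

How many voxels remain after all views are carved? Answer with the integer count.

voxel count = 2

full grid |V| = 64
after view 1 [y-axis, 5 of 16 cells solid] → remaining = 20
after view 2 [x-axis, 8 of 16 cells solid] → remaining = 10
after view 3 [z-axis, 5 of 16 cells solid] → remaining = 2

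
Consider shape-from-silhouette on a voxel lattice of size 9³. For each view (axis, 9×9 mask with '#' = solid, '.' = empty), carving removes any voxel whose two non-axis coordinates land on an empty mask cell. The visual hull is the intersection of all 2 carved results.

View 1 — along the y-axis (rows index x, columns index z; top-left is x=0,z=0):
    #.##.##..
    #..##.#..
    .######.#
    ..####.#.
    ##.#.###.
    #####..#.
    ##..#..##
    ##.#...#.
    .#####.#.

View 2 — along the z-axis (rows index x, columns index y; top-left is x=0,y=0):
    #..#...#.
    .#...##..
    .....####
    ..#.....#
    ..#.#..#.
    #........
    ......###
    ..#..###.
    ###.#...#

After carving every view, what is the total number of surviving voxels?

before carving: 729 voxels (9×9×9)
[1] y-view keeps 48 columns → grid now 432
[2] z-view keeps 28 columns → grid now 150

|visual hull| = 150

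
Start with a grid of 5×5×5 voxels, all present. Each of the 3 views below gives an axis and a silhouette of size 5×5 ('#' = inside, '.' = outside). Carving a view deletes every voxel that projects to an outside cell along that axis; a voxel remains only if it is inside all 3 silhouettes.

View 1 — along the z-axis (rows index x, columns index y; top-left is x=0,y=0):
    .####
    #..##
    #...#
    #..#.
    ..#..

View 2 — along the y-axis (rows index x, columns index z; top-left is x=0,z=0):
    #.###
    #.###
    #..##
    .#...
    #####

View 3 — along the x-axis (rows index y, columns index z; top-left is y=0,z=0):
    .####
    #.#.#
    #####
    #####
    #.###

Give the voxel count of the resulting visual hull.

|visual hull| = 38

initial block: 5^3 = 125
after view 1 [z-axis, 12 of 25 cells solid] → remaining = 60
after view 2 [y-axis, 17 of 25 cells solid] → remaining = 41
after view 3 [x-axis, 21 of 25 cells solid] → remaining = 38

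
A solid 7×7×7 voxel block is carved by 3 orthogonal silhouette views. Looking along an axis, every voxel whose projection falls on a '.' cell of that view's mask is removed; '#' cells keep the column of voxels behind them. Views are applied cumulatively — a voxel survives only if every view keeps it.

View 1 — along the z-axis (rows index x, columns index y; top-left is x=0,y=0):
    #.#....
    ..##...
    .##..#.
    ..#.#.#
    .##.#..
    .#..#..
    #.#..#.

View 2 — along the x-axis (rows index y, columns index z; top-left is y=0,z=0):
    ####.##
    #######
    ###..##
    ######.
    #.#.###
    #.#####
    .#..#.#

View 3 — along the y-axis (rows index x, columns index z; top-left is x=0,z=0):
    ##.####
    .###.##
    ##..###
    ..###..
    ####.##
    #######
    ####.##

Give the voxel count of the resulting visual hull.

full grid |V| = 343
carve view 1 (along z, XY-mask fill 18/49): 126 voxels remain
carve view 2 (along x, YZ-mask fill 38/49): 99 voxels remain
carve view 3 (along y, XZ-mask fill 38/49): 77 voxels remain

voxel count = 77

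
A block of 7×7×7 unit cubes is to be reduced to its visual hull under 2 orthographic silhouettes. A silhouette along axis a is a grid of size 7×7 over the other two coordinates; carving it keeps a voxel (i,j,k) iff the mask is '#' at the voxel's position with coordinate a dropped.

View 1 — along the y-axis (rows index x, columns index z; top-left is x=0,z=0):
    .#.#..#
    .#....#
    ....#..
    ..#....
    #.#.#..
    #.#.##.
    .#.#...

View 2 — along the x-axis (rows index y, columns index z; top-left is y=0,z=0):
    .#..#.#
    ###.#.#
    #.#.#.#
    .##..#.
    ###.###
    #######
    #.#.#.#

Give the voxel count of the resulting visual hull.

start: 7×7×7 = 343 voxels
V1 y: intersect with XZ mask (16 set) -- 112 left
V2 x: intersect with YZ mask (32 set) -- 78 left

78 voxels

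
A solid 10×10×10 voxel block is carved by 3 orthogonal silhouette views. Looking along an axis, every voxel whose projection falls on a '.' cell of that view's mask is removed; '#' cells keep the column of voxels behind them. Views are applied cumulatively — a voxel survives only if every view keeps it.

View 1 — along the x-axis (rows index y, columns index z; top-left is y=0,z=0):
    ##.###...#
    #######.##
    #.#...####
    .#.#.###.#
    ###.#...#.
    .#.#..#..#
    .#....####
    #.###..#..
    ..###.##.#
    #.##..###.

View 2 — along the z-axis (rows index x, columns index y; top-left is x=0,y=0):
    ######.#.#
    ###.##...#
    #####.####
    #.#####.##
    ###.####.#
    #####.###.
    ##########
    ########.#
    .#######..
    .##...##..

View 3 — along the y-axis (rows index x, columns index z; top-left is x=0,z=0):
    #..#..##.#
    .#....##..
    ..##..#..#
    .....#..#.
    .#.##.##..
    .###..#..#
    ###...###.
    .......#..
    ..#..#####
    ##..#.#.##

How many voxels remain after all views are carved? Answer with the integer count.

full grid |V| = 1000
after view 1 [x-axis, 58 of 100 cells solid] → remaining = 580
after view 2 [z-axis, 77 of 100 cells solid] → remaining = 450
after view 3 [y-axis, 43 of 100 cells solid] → remaining = 196

voxel count = 196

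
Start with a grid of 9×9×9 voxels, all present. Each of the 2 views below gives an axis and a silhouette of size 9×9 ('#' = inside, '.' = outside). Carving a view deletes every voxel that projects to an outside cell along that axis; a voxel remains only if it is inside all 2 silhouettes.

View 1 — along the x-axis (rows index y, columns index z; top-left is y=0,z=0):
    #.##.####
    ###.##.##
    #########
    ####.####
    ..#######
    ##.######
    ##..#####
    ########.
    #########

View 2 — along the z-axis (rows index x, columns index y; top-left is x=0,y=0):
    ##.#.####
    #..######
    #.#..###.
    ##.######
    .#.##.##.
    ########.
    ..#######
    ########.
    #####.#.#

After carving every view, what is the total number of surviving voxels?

full grid |V| = 729
V1 x: intersect with YZ mask (70 set) -- 630 left
V2 z: intersect with XY mask (62 set) -- 477 left

|visual hull| = 477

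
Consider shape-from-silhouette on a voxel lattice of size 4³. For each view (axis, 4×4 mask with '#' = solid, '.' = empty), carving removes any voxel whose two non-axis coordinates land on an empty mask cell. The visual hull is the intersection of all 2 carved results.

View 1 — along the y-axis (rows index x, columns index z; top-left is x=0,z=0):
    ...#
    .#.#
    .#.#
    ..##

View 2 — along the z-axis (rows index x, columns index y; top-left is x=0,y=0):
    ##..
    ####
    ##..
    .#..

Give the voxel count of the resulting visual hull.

initial block: 4^3 = 64
[1] y-view keeps 7 columns → grid now 28
[2] z-view keeps 9 columns → grid now 16

remaining voxels: 16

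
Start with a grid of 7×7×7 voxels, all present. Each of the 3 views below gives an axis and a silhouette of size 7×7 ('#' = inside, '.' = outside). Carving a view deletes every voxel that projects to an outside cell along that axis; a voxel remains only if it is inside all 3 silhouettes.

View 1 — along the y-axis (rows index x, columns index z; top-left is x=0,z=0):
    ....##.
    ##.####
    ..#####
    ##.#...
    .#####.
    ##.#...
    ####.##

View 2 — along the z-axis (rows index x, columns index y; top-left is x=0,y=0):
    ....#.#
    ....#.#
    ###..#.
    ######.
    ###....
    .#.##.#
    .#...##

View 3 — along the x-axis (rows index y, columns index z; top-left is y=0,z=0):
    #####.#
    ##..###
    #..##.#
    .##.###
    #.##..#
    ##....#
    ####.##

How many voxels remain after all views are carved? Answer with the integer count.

62 voxels

start: 7×7×7 = 343 voxels
carve view 1 (along y, XZ-mask fill 30/49): 210 voxels remain
carve view 2 (along z, XY-mask fill 24/49): 99 voxels remain
carve view 3 (along x, YZ-mask fill 33/49): 62 voxels remain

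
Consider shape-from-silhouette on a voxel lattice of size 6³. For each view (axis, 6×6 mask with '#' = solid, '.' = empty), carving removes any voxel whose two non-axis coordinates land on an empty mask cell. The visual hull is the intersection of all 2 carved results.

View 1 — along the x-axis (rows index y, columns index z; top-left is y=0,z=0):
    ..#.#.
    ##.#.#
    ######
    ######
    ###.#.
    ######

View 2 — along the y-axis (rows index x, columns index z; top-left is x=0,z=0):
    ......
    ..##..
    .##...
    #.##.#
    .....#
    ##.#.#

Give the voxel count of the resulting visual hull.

full grid |V| = 216
V1 x: intersect with YZ mask (28 set) -- 168 left
V2 y: intersect with XZ mask (13 set) -- 59 left

|visual hull| = 59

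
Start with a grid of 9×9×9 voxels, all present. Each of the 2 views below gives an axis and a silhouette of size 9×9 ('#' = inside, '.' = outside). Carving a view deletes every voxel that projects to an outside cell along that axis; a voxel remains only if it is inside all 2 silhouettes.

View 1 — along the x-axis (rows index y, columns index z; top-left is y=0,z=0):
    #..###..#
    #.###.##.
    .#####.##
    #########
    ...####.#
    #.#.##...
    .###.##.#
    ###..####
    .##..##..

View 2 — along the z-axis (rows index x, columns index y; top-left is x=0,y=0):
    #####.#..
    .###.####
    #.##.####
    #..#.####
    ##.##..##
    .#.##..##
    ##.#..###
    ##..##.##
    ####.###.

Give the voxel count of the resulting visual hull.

voxel count = 337

initial block: 9^3 = 729
step 1: project along x, AND mask (53/81) → |grid| = 477
step 2: project along z, AND mask (56/81) → |grid| = 337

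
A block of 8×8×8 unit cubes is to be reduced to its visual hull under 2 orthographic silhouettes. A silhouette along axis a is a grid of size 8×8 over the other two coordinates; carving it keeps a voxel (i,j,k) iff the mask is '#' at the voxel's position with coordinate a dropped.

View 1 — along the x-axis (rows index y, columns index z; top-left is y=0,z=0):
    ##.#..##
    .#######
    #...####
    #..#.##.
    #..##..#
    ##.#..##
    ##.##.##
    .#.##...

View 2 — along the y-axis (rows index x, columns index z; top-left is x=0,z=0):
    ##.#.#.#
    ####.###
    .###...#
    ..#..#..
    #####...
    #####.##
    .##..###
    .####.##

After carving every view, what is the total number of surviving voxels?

195 voxels

full grid |V| = 512
step 1: project along x, AND mask (39/64) → |grid| = 312
step 2: project along y, AND mask (41/64) → |grid| = 195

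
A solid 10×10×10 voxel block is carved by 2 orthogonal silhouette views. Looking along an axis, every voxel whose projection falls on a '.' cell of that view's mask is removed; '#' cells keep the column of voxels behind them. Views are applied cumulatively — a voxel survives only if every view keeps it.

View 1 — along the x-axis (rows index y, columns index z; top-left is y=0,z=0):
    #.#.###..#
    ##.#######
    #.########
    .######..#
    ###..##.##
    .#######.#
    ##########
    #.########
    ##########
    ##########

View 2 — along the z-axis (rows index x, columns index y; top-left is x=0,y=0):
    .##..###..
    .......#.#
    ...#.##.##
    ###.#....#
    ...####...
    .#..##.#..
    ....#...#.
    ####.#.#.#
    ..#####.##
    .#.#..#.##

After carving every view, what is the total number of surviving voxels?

initial block: 10^3 = 1000
after view 1 [x-axis, 85 of 100 cells solid] → remaining = 850
after view 2 [z-axis, 46 of 100 cells solid] → remaining = 397

|visual hull| = 397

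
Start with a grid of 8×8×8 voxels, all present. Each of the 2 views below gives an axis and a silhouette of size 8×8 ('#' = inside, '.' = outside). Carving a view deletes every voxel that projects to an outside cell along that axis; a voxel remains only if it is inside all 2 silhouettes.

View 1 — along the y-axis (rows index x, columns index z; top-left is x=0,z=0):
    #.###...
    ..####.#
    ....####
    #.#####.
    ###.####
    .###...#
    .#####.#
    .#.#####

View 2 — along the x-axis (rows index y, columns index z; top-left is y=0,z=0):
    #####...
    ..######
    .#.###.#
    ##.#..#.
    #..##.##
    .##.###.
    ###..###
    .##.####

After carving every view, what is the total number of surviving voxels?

|visual hull| = 222

full grid |V| = 512
[1] y-view keeps 42 columns → grid now 336
[2] x-view keeps 42 columns → grid now 222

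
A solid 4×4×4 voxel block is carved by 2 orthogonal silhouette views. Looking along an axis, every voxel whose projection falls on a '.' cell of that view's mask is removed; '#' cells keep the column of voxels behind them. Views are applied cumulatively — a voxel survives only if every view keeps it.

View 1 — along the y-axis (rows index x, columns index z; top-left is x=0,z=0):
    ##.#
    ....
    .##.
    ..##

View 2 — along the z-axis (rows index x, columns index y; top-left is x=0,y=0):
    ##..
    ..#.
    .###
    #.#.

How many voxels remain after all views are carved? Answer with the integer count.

before carving: 64 voxels (4×4×4)
after view 1 [y-axis, 7 of 16 cells solid] → remaining = 28
after view 2 [z-axis, 8 of 16 cells solid] → remaining = 16

remaining voxels: 16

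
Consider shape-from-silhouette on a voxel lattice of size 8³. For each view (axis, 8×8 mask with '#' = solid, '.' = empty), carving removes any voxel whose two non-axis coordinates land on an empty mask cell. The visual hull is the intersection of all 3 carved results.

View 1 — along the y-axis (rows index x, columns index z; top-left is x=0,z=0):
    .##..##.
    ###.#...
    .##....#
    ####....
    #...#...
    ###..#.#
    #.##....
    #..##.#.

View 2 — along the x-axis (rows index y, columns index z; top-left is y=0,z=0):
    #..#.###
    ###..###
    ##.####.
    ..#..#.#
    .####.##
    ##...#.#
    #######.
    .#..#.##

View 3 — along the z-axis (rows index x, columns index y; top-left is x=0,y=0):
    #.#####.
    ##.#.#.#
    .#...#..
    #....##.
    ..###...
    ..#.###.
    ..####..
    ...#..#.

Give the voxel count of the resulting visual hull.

65 voxels

start: 8×8×8 = 512 voxels
carve view 1 (along y, XZ-mask fill 29/64): 232 voxels remain
carve view 2 (along x, YZ-mask fill 41/64): 144 voxels remain
carve view 3 (along z, XY-mask fill 29/64): 65 voxels remain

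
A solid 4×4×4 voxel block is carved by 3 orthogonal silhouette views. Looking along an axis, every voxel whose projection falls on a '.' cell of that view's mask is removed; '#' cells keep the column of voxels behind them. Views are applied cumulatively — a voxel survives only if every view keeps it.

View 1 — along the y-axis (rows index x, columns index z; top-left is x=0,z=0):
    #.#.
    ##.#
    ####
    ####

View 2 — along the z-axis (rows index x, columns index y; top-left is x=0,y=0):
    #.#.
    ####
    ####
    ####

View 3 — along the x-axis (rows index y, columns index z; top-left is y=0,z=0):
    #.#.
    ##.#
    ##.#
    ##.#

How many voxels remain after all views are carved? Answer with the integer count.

start: 4×4×4 = 64 voxels
after view 1 [y-axis, 13 of 16 cells solid] → remaining = 52
after view 2 [z-axis, 14 of 16 cells solid] → remaining = 48
after view 3 [x-axis, 11 of 16 cells solid] → remaining = 35

|visual hull| = 35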